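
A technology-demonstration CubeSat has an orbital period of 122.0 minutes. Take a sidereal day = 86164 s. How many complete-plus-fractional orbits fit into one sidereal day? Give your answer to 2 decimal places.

T = 122.0 min = 7320.0 s.
Orbits per sidereal day = 86164 / 7320.0 = 11.771.

11.77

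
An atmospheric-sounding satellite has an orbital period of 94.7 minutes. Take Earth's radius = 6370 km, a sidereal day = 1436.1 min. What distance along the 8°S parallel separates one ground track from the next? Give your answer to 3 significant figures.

2610 km

T = 94.7 min = 5682.0 s.
Node shift per orbit = (5682.0/86166) × 360° = 23.74°.
Equatorial spacing = 23.74 × 111.2 km/° = 2639 km.
At 8° latitude, spacing = 2639 × cos(8°) = 2614 km.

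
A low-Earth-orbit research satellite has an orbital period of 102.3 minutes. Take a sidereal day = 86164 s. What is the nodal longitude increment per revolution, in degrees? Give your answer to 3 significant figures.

25.6°

T = 102.3 min = 6138.0 s.
During one orbit Earth rotates (6138.0 / 86164) × 360° = 25.65°.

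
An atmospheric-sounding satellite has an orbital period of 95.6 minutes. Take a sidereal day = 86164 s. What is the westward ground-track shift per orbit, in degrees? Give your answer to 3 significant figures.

24.0°

T = 95.6 min = 5736.0 s.
During one orbit Earth rotates (5736.0 / 86164) × 360° = 23.97°.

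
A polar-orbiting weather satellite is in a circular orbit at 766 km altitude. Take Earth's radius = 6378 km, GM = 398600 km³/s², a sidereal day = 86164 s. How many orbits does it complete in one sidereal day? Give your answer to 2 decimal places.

14.34

Semi-major axis a = 6378 + 766 = 7144 km. Period T = 2π√(a³/μ) = 2π√(7144³/398600) = 6009.3 s = 100.15 min.
Orbits per sidereal day = 86164 / 6009.3 = 14.338.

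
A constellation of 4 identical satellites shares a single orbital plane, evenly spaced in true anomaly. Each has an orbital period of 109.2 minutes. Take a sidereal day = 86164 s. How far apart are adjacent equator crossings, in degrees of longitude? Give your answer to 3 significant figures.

T = 109.2 min = 6552.0 s.
Single-satellite node shift = (6552.0/86164) × 360° = 27.37°.
With 4 satellites evenly phased, successive equator crossings are 27.37/4 = 6.844° apart.

6.84°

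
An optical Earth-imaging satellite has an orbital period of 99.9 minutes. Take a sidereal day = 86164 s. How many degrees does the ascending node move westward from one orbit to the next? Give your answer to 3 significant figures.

T = 99.9 min = 5994.0 s.
During one orbit Earth rotates (5994.0 / 86164) × 360° = 25.04°.

25.0°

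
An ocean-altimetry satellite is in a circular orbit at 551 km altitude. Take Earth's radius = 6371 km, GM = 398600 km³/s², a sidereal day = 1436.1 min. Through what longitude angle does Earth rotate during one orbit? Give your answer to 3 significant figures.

23.9°

Semi-major axis a = 6371 + 551 = 6922 km. Period T = 2π√(a³/μ) = 2π√(6922³/398600) = 5731.4 s = 95.52 min.
During one orbit Earth rotates (5731.4 / 86166) × 360° = 23.95°.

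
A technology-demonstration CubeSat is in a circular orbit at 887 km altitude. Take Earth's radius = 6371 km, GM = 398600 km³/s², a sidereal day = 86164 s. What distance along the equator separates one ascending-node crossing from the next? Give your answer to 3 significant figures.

2860 km

Semi-major axis a = 6371 + 887 = 7258 km. Period T = 2π√(a³/μ) = 2π√(7258³/398600) = 6153.7 s = 102.56 min.
During one orbit Earth rotates (6153.7 / 86164) × 360° = 25.71°.
At the equator that is 25.71° × (2π·6371/360) km/° = 25.71 × 111.2 = 2859 km.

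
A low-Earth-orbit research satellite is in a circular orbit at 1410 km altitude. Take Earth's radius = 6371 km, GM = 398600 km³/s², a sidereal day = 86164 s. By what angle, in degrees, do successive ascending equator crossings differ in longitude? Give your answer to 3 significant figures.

28.5°

Semi-major axis a = 6371 + 1410 = 7781 km. Period T = 2π√(a³/μ) = 2π√(7781³/398600) = 6830.7 s = 113.84 min.
During one orbit Earth rotates (6830.7 / 86164) × 360° = 28.54°.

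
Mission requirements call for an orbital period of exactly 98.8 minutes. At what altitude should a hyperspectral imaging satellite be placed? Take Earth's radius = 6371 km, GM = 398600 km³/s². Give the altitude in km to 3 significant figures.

708 km

T = 98.8 min = 5928.0 s.
From T = 2π√(a³/μ): a = (μ T²/4π²)^(1/3) = (398600 × 5928.0² / 4π²)^(1/3) = 7079 km.
Altitude h = a − R = 7079 − 6371 = 708 km.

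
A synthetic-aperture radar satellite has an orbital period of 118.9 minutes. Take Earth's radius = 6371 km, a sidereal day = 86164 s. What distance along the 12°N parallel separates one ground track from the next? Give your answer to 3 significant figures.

3240 km

T = 118.9 min = 7134.0 s.
Node shift per orbit = (7134.0/86164) × 360° = 29.81°.
Equatorial spacing = 29.81 × 111.2 km/° = 3314 km.
At 12° latitude, spacing = 3314 × cos(12°) = 3242 km.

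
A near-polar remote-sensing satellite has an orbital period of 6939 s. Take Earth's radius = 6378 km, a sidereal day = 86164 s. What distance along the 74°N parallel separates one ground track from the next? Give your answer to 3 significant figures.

890 km

Node shift per orbit = (6939.0/86164) × 360° = 28.99°.
Equatorial spacing = 28.99 × 111.3 km/° = 3227 km.
At 74° latitude, spacing = 3227 × cos(74°) = 890 km.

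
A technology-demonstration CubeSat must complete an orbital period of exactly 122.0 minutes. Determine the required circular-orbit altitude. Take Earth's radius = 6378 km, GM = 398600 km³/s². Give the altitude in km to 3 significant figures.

T = 122.0 min = 7320.0 s.
From T = 2π√(a³/μ): a = (μ T²/4π²)^(1/3) = (398600 × 7320.0² / 4π²)^(1/3) = 8148 km.
Altitude h = a − R = 8148 − 6378 = 1770 km.

1770 km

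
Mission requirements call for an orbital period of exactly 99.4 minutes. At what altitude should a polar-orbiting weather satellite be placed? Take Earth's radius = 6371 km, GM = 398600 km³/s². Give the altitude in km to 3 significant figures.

737 km

T = 99.4 min = 5964.0 s.
From T = 2π√(a³/μ): a = (μ T²/4π²)^(1/3) = (398600 × 5964.0² / 4π²)^(1/3) = 7108 km.
Altitude h = a − R = 7108 − 6371 = 737 km.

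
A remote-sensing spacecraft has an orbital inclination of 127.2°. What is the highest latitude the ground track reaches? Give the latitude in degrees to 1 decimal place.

52.8°

Retrograde orbit: the ground track reaches ±(180° − i) = ±(180 − 127.2) = ±52.8°.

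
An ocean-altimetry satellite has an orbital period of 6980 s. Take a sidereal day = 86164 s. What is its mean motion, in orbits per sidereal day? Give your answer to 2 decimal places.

12.34

Orbits per sidereal day = 86164 / 6980.0 = 12.344.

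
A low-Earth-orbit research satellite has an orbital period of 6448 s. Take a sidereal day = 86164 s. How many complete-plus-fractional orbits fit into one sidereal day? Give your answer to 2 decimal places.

Orbits per sidereal day = 86164 / 6448.0 = 13.363.

13.36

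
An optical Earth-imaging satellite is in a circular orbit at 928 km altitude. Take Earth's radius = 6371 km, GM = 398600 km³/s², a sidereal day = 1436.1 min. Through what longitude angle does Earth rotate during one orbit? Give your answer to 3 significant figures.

25.9°

Semi-major axis a = 6371 + 928 = 7299 km. Period T = 2π√(a³/μ) = 2π√(7299³/398600) = 6205.9 s = 103.43 min.
During one orbit Earth rotates (6205.9 / 86166) × 360° = 25.93°.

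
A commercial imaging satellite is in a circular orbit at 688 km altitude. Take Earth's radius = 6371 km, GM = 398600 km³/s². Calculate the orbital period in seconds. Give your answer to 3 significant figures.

5900 seconds

Semi-major axis a = 6371 + 688 = 7059 km. Period T = 2π√(a³/μ) = 2π√(7059³/398600) = 5902.4 s = 98.37 min.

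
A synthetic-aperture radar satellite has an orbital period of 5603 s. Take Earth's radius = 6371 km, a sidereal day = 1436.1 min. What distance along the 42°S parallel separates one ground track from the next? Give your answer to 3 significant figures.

1930 km

Node shift per orbit = (5603.0/86166) × 360° = 23.41°.
Equatorial spacing = 23.41 × 111.2 km/° = 2603 km.
At 42° latitude, spacing = 2603 × cos(42°) = 1934 km.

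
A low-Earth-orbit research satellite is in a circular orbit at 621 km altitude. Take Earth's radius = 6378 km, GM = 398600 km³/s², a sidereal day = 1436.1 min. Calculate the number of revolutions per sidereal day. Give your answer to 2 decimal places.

Semi-major axis a = 6378 + 621 = 6999 km. Period T = 2π√(a³/μ) = 2π√(6999³/398600) = 5827.3 s = 97.12 min.
Orbits per sidereal day = 86166 / 5827.3 = 14.787.

14.79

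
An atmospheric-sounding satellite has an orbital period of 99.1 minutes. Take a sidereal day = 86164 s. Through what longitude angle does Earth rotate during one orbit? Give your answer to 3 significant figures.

24.8°

T = 99.1 min = 5946.0 s.
During one orbit Earth rotates (5946.0 / 86164) × 360° = 24.84°.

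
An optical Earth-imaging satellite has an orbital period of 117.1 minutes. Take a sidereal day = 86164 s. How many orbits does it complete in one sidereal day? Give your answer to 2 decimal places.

T = 117.1 min = 7026.0 s.
Orbits per sidereal day = 86164 / 7026.0 = 12.264.

12.26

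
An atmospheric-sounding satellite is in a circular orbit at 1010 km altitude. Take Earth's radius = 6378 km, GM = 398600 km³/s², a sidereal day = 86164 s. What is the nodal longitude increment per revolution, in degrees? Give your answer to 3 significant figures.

Semi-major axis a = 6378 + 1010 = 7388 km. Period T = 2π√(a³/μ) = 2π√(7388³/398600) = 6319.8 s = 105.33 min.
During one orbit Earth rotates (6319.8 / 86164) × 360° = 26.40°.

26.4°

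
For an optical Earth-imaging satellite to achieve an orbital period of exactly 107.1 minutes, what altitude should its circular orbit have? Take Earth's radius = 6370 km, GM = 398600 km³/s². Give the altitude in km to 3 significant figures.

1100 km

T = 107.1 min = 6426.0 s.
From T = 2π√(a³/μ): a = (μ T²/4π²)^(1/3) = (398600 × 6426.0² / 4π²)^(1/3) = 7471 km.
Altitude h = a − R = 7471 − 6370 = 1101 km.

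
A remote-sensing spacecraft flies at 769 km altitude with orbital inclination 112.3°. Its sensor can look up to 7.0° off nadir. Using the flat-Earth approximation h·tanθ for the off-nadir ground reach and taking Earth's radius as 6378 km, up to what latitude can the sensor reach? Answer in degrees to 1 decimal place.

Retrograde orbit: the ground track reaches ±(180° − i) = ±(180 − 112.3) = ±67.7°.
Sensor half-swath on the ground ≈ 769·tan(7.0°) = 94 km = 0.85° of latitude.
Maximum observable latitude ≈ 67.7 + 0.85 = 68.5°.

68.5°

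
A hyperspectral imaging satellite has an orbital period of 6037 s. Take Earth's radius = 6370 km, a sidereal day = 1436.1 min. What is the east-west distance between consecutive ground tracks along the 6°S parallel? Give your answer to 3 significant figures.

Node shift per orbit = (6037.0/86166) × 360° = 25.22°.
Equatorial spacing = 25.22 × 111.2 km/° = 2804 km.
At 6° latitude, spacing = 2804 × cos(6°) = 2789 km.

2790 km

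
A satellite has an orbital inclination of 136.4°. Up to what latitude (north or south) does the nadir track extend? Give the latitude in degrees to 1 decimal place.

Retrograde orbit: the ground track reaches ±(180° − i) = ±(180 − 136.4) = ±43.6°.

43.6°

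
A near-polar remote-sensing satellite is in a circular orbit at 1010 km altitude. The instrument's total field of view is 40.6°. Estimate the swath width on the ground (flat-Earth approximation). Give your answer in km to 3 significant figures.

Half-angle = 40.6°/2 = 20.3°.
Swath width ≈ 2h·tan(θ/2) = 2 × 1010 × tan(20.3°) = 747.2 km.

747 km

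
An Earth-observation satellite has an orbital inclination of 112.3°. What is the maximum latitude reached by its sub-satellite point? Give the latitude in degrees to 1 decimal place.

Retrograde orbit: the ground track reaches ±(180° − i) = ±(180 − 112.3) = ±67.7°.

67.7°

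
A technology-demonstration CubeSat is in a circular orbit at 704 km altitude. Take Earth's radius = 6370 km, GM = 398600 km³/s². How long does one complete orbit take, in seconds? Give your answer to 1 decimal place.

Semi-major axis a = 6370 + 704 = 7074 km. Period T = 2π√(a³/μ) = 2π√(7074³/398600) = 5921.2 s = 98.69 min.

5921.2 seconds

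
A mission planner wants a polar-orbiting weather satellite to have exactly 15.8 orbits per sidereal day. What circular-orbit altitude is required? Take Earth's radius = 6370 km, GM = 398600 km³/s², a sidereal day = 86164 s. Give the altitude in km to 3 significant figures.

Required period T = 86164 / 15.8 = 5453.4 s.
From T = 2π√(a³/μ): a = (μ T²/4π²)^(1/3) = (398600 × 5453.4² / 4π²)^(1/3) = 6696 km.
Altitude h = a − R = 6696 − 6370 = 326 km.

326 km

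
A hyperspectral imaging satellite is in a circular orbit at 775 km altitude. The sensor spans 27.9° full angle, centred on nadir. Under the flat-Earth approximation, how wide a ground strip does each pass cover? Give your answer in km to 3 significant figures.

Half-angle = 27.9°/2 = 13.95°.
Swath width ≈ 2h·tan(θ/2) = 2 × 775 × tan(13.95°) = 385.0 km.

385 km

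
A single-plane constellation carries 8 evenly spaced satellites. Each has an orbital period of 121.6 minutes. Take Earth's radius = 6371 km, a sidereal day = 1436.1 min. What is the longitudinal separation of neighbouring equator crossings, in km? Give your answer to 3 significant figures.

T = 121.6 min = 7296.0 s.
Single-satellite node shift = (7296.0/86166) × 360° = 30.48°.
With 8 satellites evenly phased, successive equator crossings are 30.48/8 = 3.810° apart.
That is 3.810 × 111.2 = 424 km at the equator.

424 km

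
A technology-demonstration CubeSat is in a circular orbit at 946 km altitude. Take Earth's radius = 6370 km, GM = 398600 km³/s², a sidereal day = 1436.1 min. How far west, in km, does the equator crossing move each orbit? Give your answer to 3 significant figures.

2890 km

Semi-major axis a = 6370 + 946 = 7316 km. Period T = 2π√(a³/μ) = 2π√(7316³/398600) = 6227.6 s = 103.79 min.
During one orbit Earth rotates (6227.6 / 86166) × 360° = 26.02°.
At the equator that is 26.02° × (2π·6370/360) km/° = 26.02 × 111.2 = 2893 km.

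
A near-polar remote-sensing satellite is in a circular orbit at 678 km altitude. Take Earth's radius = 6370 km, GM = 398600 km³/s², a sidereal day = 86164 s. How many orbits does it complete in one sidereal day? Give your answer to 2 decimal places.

Semi-major axis a = 6370 + 678 = 7048 km. Period T = 2π√(a³/μ) = 2π√(7048³/398600) = 5888.6 s = 98.14 min.
Orbits per sidereal day = 86164 / 5888.6 = 14.632.

14.63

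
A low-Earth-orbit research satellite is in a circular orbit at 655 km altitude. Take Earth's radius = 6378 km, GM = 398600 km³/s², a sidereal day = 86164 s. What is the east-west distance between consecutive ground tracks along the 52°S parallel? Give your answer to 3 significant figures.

Semi-major axis a = 6378 + 655 = 7033 km. Period T = 2π√(a³/μ) = 2π√(7033³/398600) = 5869.8 s = 97.83 min.
Node shift per orbit = (5869.8/86164) × 360° = 24.52°.
Equatorial spacing = 24.52 × 111.3 km/° = 2730 km.
At 52° latitude, spacing = 2730 × cos(52°) = 1681 km.

1680 km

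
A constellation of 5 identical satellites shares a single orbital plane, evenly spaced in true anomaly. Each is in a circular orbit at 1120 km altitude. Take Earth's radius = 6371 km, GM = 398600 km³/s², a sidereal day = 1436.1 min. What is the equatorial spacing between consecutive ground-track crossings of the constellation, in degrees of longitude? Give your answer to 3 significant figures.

Semi-major axis a = 6371 + 1120 = 7491 km. Period T = 2π√(a³/μ) = 2π√(7491³/398600) = 6452.4 s = 107.54 min.
Single-satellite node shift = (6452.4/86166) × 360° = 26.96°.
With 5 satellites evenly phased, successive equator crossings are 26.96/5 = 5.392° apart.

5.39°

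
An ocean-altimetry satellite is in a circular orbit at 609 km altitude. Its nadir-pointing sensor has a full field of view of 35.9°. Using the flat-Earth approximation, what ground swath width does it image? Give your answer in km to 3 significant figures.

Half-angle = 35.9°/2 = 17.95°.
Swath width ≈ 2h·tan(θ/2) = 2 × 609 × tan(17.95°) = 394.6 km.

395 km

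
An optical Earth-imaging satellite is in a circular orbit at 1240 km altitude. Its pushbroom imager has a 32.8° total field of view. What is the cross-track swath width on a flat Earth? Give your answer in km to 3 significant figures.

Half-angle = 32.8°/2 = 16.4°.
Swath width ≈ 2h·tan(θ/2) = 2 × 1240 × tan(16.4°) = 729.9 km.

730 km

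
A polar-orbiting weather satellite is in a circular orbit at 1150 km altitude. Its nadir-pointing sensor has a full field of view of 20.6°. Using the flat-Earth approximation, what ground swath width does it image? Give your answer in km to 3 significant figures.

Half-angle = 20.6°/2 = 10.3°.
Swath width ≈ 2h·tan(θ/2) = 2 × 1150 × tan(10.3°) = 418.0 km.

418 km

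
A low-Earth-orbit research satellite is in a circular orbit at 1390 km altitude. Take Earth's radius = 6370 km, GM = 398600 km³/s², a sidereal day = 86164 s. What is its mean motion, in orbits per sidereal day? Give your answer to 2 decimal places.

12.67

Semi-major axis a = 6370 + 1390 = 7760 km. Period T = 2π√(a³/μ) = 2π√(7760³/398600) = 6803.1 s = 113.38 min.
Orbits per sidereal day = 86164 / 6803.1 = 12.665.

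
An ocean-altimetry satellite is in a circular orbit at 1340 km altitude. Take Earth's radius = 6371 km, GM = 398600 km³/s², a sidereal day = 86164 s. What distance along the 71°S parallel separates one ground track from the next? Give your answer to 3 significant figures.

1020 km

Semi-major axis a = 6371 + 1340 = 7711 km. Period T = 2π√(a³/μ) = 2π√(7711³/398600) = 6738.7 s = 112.31 min.
Node shift per orbit = (6738.7/86164) × 360° = 28.15°.
Equatorial spacing = 28.15 × 111.2 km/° = 3131 km.
At 71° latitude, spacing = 3131 × cos(71°) = 1019 km.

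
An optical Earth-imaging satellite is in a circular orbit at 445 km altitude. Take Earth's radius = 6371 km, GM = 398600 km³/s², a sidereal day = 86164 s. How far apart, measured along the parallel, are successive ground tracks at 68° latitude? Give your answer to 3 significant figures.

Semi-major axis a = 6371 + 445 = 6816 km. Period T = 2π√(a³/μ) = 2π√(6816³/398600) = 5600.2 s = 93.34 min.
Node shift per orbit = (5600.2/86164) × 360° = 23.40°.
Equatorial spacing = 23.40 × 111.2 km/° = 2602 km.
At 68° latitude, spacing = 2602 × cos(68°) = 975 km.

975 km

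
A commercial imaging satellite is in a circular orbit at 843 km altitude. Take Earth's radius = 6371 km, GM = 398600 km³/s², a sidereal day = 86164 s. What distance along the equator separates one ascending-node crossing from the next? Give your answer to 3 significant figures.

Semi-major axis a = 6371 + 843 = 7214 km. Period T = 2π√(a³/μ) = 2π√(7214³/398600) = 6097.8 s = 101.63 min.
During one orbit Earth rotates (6097.8 / 86164) × 360° = 25.48°.
At the equator that is 25.48° × (2π·6371/360) km/° = 25.48 × 111.2 = 2833 km.

2830 km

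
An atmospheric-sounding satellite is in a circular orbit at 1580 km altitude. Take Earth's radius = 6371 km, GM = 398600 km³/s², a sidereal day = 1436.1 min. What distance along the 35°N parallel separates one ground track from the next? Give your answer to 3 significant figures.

2690 km

Semi-major axis a = 6371 + 1580 = 7951 km. Period T = 2π√(a³/μ) = 2π√(7951³/398600) = 7055.8 s = 117.60 min.
Node shift per orbit = (7055.8/86166) × 360° = 29.48°.
Equatorial spacing = 29.48 × 111.2 km/° = 3278 km.
At 35° latitude, spacing = 3278 × cos(35°) = 2685 km.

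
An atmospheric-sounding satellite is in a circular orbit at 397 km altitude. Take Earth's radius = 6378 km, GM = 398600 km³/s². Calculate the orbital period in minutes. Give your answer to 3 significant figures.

Semi-major axis a = 6378 + 397 = 6775 km. Period T = 2π√(a³/μ) = 2π√(6775³/398600) = 5549.8 s = 92.50 min.

92.5 min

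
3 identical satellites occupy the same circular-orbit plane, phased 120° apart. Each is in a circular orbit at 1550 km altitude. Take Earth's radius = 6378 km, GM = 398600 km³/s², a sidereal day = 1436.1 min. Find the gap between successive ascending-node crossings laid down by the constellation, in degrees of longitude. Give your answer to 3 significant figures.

9.78°

Semi-major axis a = 6378 + 1550 = 7928 km. Period T = 2π√(a³/μ) = 2π√(7928³/398600) = 7025.2 s = 117.09 min.
Single-satellite node shift = (7025.2/86166) × 360° = 29.35°.
With 3 satellites evenly phased, successive equator crossings are 29.35/3 = 9.784° apart.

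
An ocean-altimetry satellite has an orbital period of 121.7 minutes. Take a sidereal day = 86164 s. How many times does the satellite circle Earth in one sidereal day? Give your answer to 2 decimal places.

11.80

T = 121.7 min = 7302.0 s.
Orbits per sidereal day = 86164 / 7302.0 = 11.800.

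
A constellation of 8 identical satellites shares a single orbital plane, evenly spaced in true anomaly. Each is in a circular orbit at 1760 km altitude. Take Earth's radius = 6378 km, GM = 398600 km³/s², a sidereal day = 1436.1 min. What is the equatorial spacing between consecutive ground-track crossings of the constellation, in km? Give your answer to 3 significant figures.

425 km

Semi-major axis a = 6378 + 1760 = 8138 km. Period T = 2π√(a³/μ) = 2π√(8138³/398600) = 7306.1 s = 121.77 min.
Single-satellite node shift = (7306.1/86166) × 360° = 30.52°.
With 8 satellites evenly phased, successive equator crossings are 30.52/8 = 3.816° apart.
That is 3.816 × 111.3 = 425 km at the equator.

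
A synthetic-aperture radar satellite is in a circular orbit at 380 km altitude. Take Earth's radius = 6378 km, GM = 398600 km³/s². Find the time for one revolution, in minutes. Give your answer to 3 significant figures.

92.1 min

Semi-major axis a = 6378 + 380 = 6758 km. Period T = 2π√(a³/μ) = 2π√(6758³/398600) = 5528.9 s = 92.15 min.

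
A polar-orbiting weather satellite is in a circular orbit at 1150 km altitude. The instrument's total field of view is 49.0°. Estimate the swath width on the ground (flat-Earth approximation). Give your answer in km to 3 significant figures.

Half-angle = 49.0°/2 = 24.5°.
Swath width ≈ 2h·tan(θ/2) = 2 × 1150 × tan(24.5°) = 1048.2 km.

1050 km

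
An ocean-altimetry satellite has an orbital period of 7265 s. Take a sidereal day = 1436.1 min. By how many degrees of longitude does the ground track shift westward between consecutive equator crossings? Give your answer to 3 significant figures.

30.4°

During one orbit Earth rotates (7265.0 / 86166) × 360° = 30.35°.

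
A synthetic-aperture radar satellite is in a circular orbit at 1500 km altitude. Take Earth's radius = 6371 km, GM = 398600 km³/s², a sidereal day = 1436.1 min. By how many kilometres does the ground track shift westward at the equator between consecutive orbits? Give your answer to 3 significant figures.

3230 km

Semi-major axis a = 6371 + 1500 = 7871 km. Period T = 2π√(a³/μ) = 2π√(7871³/398600) = 6949.5 s = 115.83 min.
During one orbit Earth rotates (6949.5 / 86166) × 360° = 29.04°.
At the equator that is 29.04° × (2π·6371/360) km/° = 29.04 × 111.2 = 3229 km.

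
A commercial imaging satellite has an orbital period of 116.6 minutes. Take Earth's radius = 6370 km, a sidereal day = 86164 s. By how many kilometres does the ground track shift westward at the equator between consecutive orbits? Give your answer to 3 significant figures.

3250 km

T = 116.6 min = 6996.0 s.
During one orbit Earth rotates (6996.0 / 86164) × 360° = 29.23°.
At the equator that is 29.23° × (2π·6370/360) km/° = 29.23 × 111.2 = 3250 km.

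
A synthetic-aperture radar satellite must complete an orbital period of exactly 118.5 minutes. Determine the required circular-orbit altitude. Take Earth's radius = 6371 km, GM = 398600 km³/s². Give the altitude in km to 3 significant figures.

1620 km

T = 118.5 min = 7110.0 s.
From T = 2π√(a³/μ): a = (μ T²/4π²)^(1/3) = (398600 × 7110.0² / 4π²)^(1/3) = 7992 km.
Altitude h = a − R = 7992 − 6371 = 1621 km.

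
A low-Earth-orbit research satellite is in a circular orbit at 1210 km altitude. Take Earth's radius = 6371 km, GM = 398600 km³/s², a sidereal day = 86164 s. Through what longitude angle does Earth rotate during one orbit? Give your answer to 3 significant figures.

Semi-major axis a = 6371 + 1210 = 7581 km. Period T = 2π√(a³/μ) = 2π√(7581³/398600) = 6569.0 s = 109.48 min.
During one orbit Earth rotates (6569.0 / 86164) × 360° = 27.45°.

27.4°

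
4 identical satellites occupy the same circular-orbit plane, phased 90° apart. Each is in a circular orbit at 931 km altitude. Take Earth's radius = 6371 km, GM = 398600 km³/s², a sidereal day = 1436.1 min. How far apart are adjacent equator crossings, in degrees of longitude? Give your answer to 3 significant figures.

6.49°

Semi-major axis a = 6371 + 931 = 7302 km. Period T = 2π√(a³/μ) = 2π√(7302³/398600) = 6209.7 s = 103.50 min.
Single-satellite node shift = (6209.7/86166) × 360° = 25.94°.
With 4 satellites evenly phased, successive equator crossings are 25.94/4 = 6.486° apart.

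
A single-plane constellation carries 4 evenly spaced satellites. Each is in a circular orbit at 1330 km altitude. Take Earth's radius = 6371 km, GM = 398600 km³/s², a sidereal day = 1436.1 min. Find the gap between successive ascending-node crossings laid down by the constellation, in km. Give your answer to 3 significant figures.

Semi-major axis a = 6371 + 1330 = 7701 km. Period T = 2π√(a³/μ) = 2π√(7701³/398600) = 6725.6 s = 112.09 min.
Single-satellite node shift = (6725.6/86166) × 360° = 28.10°.
With 4 satellites evenly phased, successive equator crossings are 28.10/4 = 7.025° apart.
That is 7.025 × 111.2 = 781 km at the equator.

781 km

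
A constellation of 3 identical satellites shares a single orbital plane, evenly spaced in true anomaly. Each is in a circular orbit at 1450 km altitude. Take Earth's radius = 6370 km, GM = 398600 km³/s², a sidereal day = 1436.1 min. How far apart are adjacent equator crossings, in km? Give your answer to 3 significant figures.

1070 km

Semi-major axis a = 6370 + 1450 = 7820 km. Period T = 2π√(a³/μ) = 2π√(7820³/398600) = 6882.1 s = 114.70 min.
Single-satellite node shift = (6882.1/86166) × 360° = 28.75°.
With 3 satellites evenly phased, successive equator crossings are 28.75/3 = 9.584° apart.
That is 9.584 × 111.2 = 1066 km at the equator.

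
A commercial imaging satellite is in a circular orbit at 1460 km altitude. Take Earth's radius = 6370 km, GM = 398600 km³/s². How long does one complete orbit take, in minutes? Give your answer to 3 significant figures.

Semi-major axis a = 6370 + 1460 = 7830 km. Period T = 2π√(a³/μ) = 2π√(7830³/398600) = 6895.3 s = 114.92 min.

115 min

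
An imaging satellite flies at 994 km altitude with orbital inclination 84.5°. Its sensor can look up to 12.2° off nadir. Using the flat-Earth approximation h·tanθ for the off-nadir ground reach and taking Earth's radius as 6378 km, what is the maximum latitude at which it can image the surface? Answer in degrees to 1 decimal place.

86.4°

For a prograde orbit the ground track reaches latitude ±i = ±84.5°.
Sensor half-swath on the ground ≈ 994·tan(12.2°) = 215 km = 1.93° of latitude.
Maximum observable latitude ≈ 84.5 + 1.93 = 86.4°.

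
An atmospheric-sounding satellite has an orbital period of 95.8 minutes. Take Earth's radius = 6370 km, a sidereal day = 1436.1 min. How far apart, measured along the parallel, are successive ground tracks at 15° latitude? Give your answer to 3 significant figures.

T = 95.8 min = 5748.0 s.
Node shift per orbit = (5748.0/86166) × 360° = 24.02°.
Equatorial spacing = 24.02 × 111.2 km/° = 2670 km.
At 15° latitude, spacing = 2670 × cos(15°) = 2579 km.

2580 km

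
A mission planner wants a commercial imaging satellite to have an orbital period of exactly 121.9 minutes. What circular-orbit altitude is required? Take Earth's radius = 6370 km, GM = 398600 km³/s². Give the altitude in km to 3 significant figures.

T = 121.9 min = 7314.0 s.
From T = 2π√(a³/μ): a = (μ T²/4π²)^(1/3) = (398600 × 7314.0² / 4π²)^(1/3) = 8144 km.
Altitude h = a − R = 8144 − 6370 = 1774 km.

1770 km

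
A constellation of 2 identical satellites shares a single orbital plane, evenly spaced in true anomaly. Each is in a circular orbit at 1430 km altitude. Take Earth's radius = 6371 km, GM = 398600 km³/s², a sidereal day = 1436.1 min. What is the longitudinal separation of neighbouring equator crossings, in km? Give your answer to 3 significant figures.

1590 km

Semi-major axis a = 6371 + 1430 = 7801 km. Period T = 2π√(a³/μ) = 2π√(7801³/398600) = 6857.0 s = 114.28 min.
Single-satellite node shift = (6857.0/86166) × 360° = 28.65°.
With 2 satellites evenly phased, successive equator crossings are 28.65/2 = 14.324° apart.
That is 14.324 × 111.2 = 1593 km at the equator.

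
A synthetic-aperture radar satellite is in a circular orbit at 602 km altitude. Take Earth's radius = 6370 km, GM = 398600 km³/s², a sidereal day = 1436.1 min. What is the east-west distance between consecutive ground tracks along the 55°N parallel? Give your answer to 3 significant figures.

1540 km

Semi-major axis a = 6370 + 602 = 6972 km. Period T = 2π√(a³/μ) = 2π√(6972³/398600) = 5793.6 s = 96.56 min.
Node shift per orbit = (5793.6/86166) × 360° = 24.21°.
Equatorial spacing = 24.21 × 111.2 km/° = 2691 km.
At 55° latitude, spacing = 2691 × cos(55°) = 1544 km.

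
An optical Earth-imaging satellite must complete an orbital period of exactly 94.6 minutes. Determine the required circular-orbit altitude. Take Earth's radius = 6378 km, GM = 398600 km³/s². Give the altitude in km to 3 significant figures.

499 km

T = 94.6 min = 5676.0 s.
From T = 2π√(a³/μ): a = (μ T²/4π²)^(1/3) = (398600 × 5676.0² / 4π²)^(1/3) = 6877 km.
Altitude h = a − R = 6877 − 6378 = 499 km.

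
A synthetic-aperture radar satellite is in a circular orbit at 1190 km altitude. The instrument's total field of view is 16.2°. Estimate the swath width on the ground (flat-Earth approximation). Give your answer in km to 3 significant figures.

339 km

Half-angle = 16.2°/2 = 8.1°.
Swath width ≈ 2h·tan(θ/2) = 2 × 1190 × tan(8.1°) = 338.7 km.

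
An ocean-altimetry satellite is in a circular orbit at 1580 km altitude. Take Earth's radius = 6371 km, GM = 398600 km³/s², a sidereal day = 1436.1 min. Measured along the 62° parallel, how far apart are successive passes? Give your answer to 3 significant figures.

1540 km

Semi-major axis a = 6371 + 1580 = 7951 km. Period T = 2π√(a³/μ) = 2π√(7951³/398600) = 7055.8 s = 117.60 min.
Node shift per orbit = (7055.8/86166) × 360° = 29.48°.
Equatorial spacing = 29.48 × 111.2 km/° = 3278 km.
At 62° latitude, spacing = 3278 × cos(62°) = 1539 km.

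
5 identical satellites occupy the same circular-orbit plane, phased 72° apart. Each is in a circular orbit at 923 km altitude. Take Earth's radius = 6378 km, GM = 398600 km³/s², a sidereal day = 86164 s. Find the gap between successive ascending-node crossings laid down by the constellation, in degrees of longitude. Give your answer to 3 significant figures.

Semi-major axis a = 6378 + 923 = 7301 km. Period T = 2π√(a³/μ) = 2π√(7301³/398600) = 6208.5 s = 103.47 min.
Single-satellite node shift = (6208.5/86164) × 360° = 25.94°.
With 5 satellites evenly phased, successive equator crossings are 25.94/5 = 5.188° apart.

5.19°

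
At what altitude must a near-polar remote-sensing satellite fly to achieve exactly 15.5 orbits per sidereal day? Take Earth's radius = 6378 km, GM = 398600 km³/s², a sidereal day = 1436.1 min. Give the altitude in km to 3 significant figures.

405 km

Required period T = 86166 / 15.5 = 5559.1 s.
From T = 2π√(a³/μ): a = (μ T²/4π²)^(1/3) = (398600 × 5559.1² / 4π²)^(1/3) = 6783 km.
Altitude h = a − R = 6783 − 6378 = 405 km.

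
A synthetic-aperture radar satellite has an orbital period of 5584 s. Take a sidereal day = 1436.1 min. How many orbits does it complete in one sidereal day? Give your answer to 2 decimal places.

15.43

Orbits per sidereal day = 86166 / 5584.0 = 15.431.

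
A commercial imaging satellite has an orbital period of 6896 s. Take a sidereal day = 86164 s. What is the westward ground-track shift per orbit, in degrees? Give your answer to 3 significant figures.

During one orbit Earth rotates (6896.0 / 86164) × 360° = 28.81°.

28.8°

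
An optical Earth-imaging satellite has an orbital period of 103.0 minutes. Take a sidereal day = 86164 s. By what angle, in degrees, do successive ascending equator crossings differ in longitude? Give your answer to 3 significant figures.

25.8°

T = 103.0 min = 6180.0 s.
During one orbit Earth rotates (6180.0 / 86164) × 360° = 25.82°.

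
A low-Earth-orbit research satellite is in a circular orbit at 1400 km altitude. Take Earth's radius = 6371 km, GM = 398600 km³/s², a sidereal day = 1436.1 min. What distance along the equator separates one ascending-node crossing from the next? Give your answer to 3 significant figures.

3170 km

Semi-major axis a = 6371 + 1400 = 7771 km. Period T = 2π√(a³/μ) = 2π√(7771³/398600) = 6817.5 s = 113.63 min.
During one orbit Earth rotates (6817.5 / 86166) × 360° = 28.48°.
At the equator that is 28.48° × (2π·6371/360) km/° = 28.48 × 111.2 = 3167 km.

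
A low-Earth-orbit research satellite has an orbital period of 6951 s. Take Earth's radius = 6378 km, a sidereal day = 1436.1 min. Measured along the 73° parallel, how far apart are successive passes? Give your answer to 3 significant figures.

945 km

Node shift per orbit = (6951.0/86166) × 360° = 29.04°.
Equatorial spacing = 29.04 × 111.3 km/° = 3233 km.
At 73° latitude, spacing = 3233 × cos(73°) = 945 km.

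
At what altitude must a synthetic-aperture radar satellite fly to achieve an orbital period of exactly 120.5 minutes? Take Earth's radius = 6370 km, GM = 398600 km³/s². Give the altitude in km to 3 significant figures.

T = 120.5 min = 7230.0 s.
From T = 2π√(a³/μ): a = (μ T²/4π²)^(1/3) = (398600 × 7230.0² / 4π²)^(1/3) = 8081 km.
Altitude h = a − R = 8081 − 6370 = 1711 km.

1710 km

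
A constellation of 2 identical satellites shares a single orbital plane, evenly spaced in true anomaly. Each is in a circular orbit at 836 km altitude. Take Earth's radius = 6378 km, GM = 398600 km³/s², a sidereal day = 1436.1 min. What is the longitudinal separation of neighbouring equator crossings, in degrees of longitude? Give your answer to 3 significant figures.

12.7°

Semi-major axis a = 6378 + 836 = 7214 km. Period T = 2π√(a³/μ) = 2π√(7214³/398600) = 6097.8 s = 101.63 min.
Single-satellite node shift = (6097.8/86166) × 360° = 25.48°.
With 2 satellites evenly phased, successive equator crossings are 25.48/2 = 12.738° apart.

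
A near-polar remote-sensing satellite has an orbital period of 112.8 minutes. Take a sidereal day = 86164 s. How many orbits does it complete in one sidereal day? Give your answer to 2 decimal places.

12.73

T = 112.8 min = 6768.0 s.
Orbits per sidereal day = 86164 / 6768.0 = 12.731.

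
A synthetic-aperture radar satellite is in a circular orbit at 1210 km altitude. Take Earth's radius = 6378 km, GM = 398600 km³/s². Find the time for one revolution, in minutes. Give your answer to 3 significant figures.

110 min

Semi-major axis a = 6378 + 1210 = 7588 km. Period T = 2π√(a³/μ) = 2π√(7588³/398600) = 6578.1 s = 109.64 min.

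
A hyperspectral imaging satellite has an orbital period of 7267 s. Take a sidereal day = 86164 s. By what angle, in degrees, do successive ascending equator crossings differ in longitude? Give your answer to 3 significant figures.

During one orbit Earth rotates (7267.0 / 86164) × 360° = 30.36°.

30.4°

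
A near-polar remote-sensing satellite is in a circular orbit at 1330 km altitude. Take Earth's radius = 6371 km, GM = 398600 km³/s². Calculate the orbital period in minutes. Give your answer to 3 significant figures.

112 min

Semi-major axis a = 6371 + 1330 = 7701 km. Period T = 2π√(a³/μ) = 2π√(7701³/398600) = 6725.6 s = 112.09 min.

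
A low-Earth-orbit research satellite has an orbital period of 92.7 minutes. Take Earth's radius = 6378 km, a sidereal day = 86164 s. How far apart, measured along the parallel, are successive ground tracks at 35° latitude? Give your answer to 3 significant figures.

T = 92.7 min = 5562.0 s.
Node shift per orbit = (5562.0/86164) × 360° = 23.24°.
Equatorial spacing = 23.24 × 111.3 km/° = 2587 km.
At 35° latitude, spacing = 2587 × cos(35°) = 2119 km.

2120 km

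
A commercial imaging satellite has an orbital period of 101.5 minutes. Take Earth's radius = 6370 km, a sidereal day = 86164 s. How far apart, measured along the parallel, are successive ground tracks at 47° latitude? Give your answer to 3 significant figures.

1930 km

T = 101.5 min = 6090.0 s.
Node shift per orbit = (6090.0/86164) × 360° = 25.44°.
Equatorial spacing = 25.44 × 111.2 km/° = 2829 km.
At 47° latitude, spacing = 2829 × cos(47°) = 1929 km.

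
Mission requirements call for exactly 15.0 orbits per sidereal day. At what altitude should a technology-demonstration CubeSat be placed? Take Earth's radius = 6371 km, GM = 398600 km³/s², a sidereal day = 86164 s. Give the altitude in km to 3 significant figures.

561 km

Required period T = 86164 / 15.0 = 5744.3 s.
From T = 2π√(a³/μ): a = (μ T²/4π²)^(1/3) = (398600 × 5744.3² / 4π²)^(1/3) = 6932 km.
Altitude h = a − R = 6932 − 6371 = 561 km.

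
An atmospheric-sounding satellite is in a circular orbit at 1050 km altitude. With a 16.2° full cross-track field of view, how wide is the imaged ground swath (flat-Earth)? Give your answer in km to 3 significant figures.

Half-angle = 16.2°/2 = 8.1°.
Swath width ≈ 2h·tan(θ/2) = 2 × 1050 × tan(8.1°) = 298.9 km.

299 km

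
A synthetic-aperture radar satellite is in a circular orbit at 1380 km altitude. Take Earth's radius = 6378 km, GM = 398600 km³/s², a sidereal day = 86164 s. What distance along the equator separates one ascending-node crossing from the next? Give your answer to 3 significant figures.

Semi-major axis a = 6378 + 1380 = 7758 km. Period T = 2π√(a³/μ) = 2π√(7758³/398600) = 6800.4 s = 113.34 min.
During one orbit Earth rotates (6800.4 / 86164) × 360° = 28.41°.
At the equator that is 28.41° × (2π·6378/360) km/° = 28.41 × 111.3 = 3163 km.

3160 km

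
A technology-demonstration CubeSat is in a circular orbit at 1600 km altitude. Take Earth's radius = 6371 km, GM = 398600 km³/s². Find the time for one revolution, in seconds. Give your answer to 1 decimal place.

7082.4 seconds

Semi-major axis a = 6371 + 1600 = 7971 km. Period T = 2π√(a³/μ) = 2π√(7971³/398600) = 7082.4 s = 118.04 min.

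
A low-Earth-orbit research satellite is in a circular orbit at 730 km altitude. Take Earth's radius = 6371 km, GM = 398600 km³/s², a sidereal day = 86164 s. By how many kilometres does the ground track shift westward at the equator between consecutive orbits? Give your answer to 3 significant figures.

2770 km

Semi-major axis a = 6371 + 730 = 7101 km. Period T = 2π√(a³/μ) = 2π√(7101³/398600) = 5955.1 s = 99.25 min.
During one orbit Earth rotates (5955.1 / 86164) × 360° = 24.88°.
At the equator that is 24.88° × (2π·6371/360) km/° = 24.88 × 111.2 = 2767 km.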